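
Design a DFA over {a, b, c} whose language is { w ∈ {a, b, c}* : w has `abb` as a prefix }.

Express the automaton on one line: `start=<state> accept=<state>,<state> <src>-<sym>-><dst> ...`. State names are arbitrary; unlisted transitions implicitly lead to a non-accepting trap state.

start=s0 accept=s3 s0-a->s1 s0-b->s4 s0-c->s4 s1-a->s4 s1-b->s2 s1-c->s4 s2-a->s4 s2-b->s3 s2-c->s4 s3-a->s3 s3-b->s3 s3-c->s3 s4-a->s4 s4-b->s4 s4-c->s4

Walk along `abb` while the input agrees: from s0 take `a` to s1, and so on. Any deviation drops to the rejecting sink s4. Once s3 is reached the prefix is confirmed and every continuation is accepted.
5 states suffice.
        a   b   c  
>  s0   s1  s4  s4 
   s1   s4  s2  s4 
   s2   s4  s3  s4 
 * s3   s3  s3  s3 
   s4   s4  s4  s4 
(> = start, * = accepting)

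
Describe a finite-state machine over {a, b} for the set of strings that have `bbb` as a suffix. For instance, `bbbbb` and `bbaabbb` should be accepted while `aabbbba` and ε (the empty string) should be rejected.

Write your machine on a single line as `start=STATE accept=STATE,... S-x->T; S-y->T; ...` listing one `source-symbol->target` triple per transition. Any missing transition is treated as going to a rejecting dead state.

start=S0; accept=S3; S0-a->S0; S0-b->S1; S1-a->S0; S1-b->S2; S2-a->S0; S2-b->S3; S3-a->S0; S3-b->S3

Remember how much of `bbb` the current input suffix matches. State S0 means no match yet; S1 means the last symbol is `b`; S2 means the last 2 symbols are `bb`; S3 means the last 3 symbols are `bbb`. Only S3 accepts. On a mismatch, fall back to the longest proper suffix that is still a prefix of `bbb`.
        a   b  
>  S0   S0  S1 
   S1   S0  S2 
   S2   S0  S3 
 * S3   S0  S3 
(> = start, * = accepting)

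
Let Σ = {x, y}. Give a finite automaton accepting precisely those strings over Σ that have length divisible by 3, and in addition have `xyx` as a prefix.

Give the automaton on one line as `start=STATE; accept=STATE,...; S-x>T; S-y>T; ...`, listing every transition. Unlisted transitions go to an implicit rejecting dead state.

start=q0; accept=q6; q0-x>q1; q0-y>q2; q1-x>q3; q1-y>q4; q2-x>q3; q2-y>q3; q3-x>q5; q3-y>q5; q4-x>q6; q4-y>q5; q5-x>q2; q5-y>q2; q6-x>q7; q6-y>q7; q7-x>q8; q7-y>q8; q8-x>q6; q8-y>q6

Handle the two conditions separately and then intersect. One (3 states) tracks the input length modulo 3; the other (5 states) tracks whether the input so far still matches the prefix `xyx`. Each combined state is a pair, one component from each; accept when both components accept.
        x   y  
>  q0   q1  q2 
   q1   q3  q4 
   q2   q3  q3 
   q3   q5  q5 
   q4   q6  q5 
   q5   q2  q2 
 * q6   q7  q7 
   q7   q8  q8 
   q8   q6  q6 
(> = start, * = accepting)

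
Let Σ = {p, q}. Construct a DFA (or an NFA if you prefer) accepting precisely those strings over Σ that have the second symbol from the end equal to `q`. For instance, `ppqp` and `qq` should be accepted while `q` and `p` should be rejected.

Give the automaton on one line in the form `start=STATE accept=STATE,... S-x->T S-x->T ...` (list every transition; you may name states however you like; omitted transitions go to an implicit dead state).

start=A accept=F,G A-p->B A-q->C B-p->D B-q->E C-p->F C-q->G D-p->D D-q->E E-p->F E-q->G F-p->D F-q->E G-p->F G-q->G

A DFA must remember the last 2 symbols (since which symbol is second-to-last isn't known until the input ends). Use one state per possible window of the last ≤2 symbols; accept from those whose window starts with `q`.
With 7 states:
       p  q 
>  A   B  C 
   B   D  E 
   C   F  G 
   D   D  E 
   E   F  G 
 * F   D  E 
 * G   F  G 
(> = start, * = accepting)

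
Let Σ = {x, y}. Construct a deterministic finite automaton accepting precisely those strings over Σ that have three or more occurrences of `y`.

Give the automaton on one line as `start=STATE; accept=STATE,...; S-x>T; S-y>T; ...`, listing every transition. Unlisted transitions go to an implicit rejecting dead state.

Only the number of `y`s matters, and only up to 4. Make a chain q0 → q1 → q2 → q3 → q4 advanced by each `y` (with q4 absorbing); every other symbol self-loops. The accepting set is {q3, q4}.
5 states suffice.
        x   y  
>  q0   q0  q1 
   q1   q1  q2 
   q2   q2  q3 
 * q3   q3  q4 
 * q4   q4  q4 
(> = start, * = accepting)

start=q0; accept=q3,q4; q0-x>q0; q0-y>q1; q1-x>q1; q1-y>q2; q2-x>q2; q2-y>q3; q3-x>q3; q3-y>q4; q4-x>q4; q4-y>q4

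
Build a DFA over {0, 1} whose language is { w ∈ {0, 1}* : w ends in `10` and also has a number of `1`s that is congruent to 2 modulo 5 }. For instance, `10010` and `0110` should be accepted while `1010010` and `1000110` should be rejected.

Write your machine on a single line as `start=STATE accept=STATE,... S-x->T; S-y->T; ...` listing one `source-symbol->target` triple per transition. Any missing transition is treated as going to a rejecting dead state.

Run two small machines in parallel and take their product. One (3 states) tracks how much of the suffix `10` has currently been matched; the other (5 states) tracks the count of `1`s modulo 5. Each combined state is a pair, one component from each; accept when both components accept.
          0    1  
>  s0     s0   s1 
   s1     s2   s3 
   s2     s4   s3 
   s3     s5   s6 
   s4     s4   s3 
 * s5     s7   s6 
   s6     s8   s9 
   s7     s7   s6 
   s8    s10   s9 
   s9    s11  s12 
   s10   s10   s9 
   s11   s13  s12 
   s12   s14   s1 
   s13   s13  s12 
   s14    s0   s1 
(> = start, * = accepting)

start=s0; accept=s5; s0-0->s0; s0-1->s1; s1-0->s2; s1-1->s3; s2-0->s4; s2-1->s3; s3-0->s5; s3-1->s6; s4-0->s4; s4-1->s3; s5-0->s7; s5-1->s6; s6-0->s8; s6-1->s9; s7-0->s7; s7-1->s6; s8-0->s10; s8-1->s9; s9-0->s11; s9-1->s12; s10-0->s10; s10-1->s9; s11-0->s13; s11-1->s12; s12-0->s14; s12-1->s1; s13-0->s13; s13-1->s12; s14-0->s0; s14-1->s1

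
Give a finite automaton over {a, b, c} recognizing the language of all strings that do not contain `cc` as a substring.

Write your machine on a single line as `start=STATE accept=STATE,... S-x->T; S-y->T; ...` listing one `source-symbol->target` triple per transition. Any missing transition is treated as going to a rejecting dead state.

start=q0; accept=q0,q1; q0-a->q0; q0-b->q0; q0-c->q1; q1-a->q0; q1-b->q0; q1-c->q2; q2-a->q2; q2-b->q2; q2-c->q2

This is the complement of 'contains `cc`'. Use the same substring-matching states — q0 through q2 holding how much of `cc` has just been matched — but flip the accepting set: everything except the trap q2 accepts.
        a   b   c  
>* q0   q0  q0  q1 
 * q1   q0  q0  q2 
   q2   q2  q2  q2 
(> = start, * = accepting)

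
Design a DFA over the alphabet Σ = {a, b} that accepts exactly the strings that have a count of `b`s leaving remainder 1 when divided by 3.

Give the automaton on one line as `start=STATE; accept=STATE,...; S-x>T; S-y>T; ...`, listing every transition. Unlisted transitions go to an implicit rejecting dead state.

Keep the running count of `b`s modulo 3: each `b` advances along the cycle s0 → s1 → s2 → s0 while other symbols loop. Accept at s1.
3 states suffice.
        a   b  
>  s0   s0  s1 
 * s1   s1  s2 
   s2   s2  s0 
(> = start, * = accepting)

start=s0; accept=s1; s0-a>s0; s0-b>s1; s1-a>s1; s1-b>s2; s2-a>s2; s2-b>s0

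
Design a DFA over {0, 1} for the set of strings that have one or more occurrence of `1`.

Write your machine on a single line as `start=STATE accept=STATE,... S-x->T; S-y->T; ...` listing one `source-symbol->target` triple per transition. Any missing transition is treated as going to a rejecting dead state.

start=q0; accept=q1,q2; q0-0->q0; q0-1->q1; q1-0->q1; q1-1->q2; q2-0->q2; q2-1->q2

Count `1`s, saturating at 2: state q0 means no `1` yet, q1 means one `1` seen, q2 means more than one. Each `1` increments (capped at q2); other symbols loop. Accept from {q1, q2}.
A 3-state machine:
        0   1  
>  q0   q0  q1 
 * q1   q1  q2 
 * q2   q2  q2 
(> = start, * = accepting)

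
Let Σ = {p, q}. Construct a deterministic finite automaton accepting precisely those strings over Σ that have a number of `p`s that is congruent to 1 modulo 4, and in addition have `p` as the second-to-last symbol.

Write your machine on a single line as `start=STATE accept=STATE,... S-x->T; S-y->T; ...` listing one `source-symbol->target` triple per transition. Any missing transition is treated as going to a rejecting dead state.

start=s0; accept=s4,s15; s0-p->s1; s0-q->s2; s1-p->s3; s1-q->s4; s2-p->s5; s2-q->s6; s3-p->s7; s3-q->s8; s4-p->s9; s4-q->s10; s5-p->s3; s5-q->s4; s6-p->s5; s6-q->s6; s7-p->s11; s7-q->s12; s8-p->s13; s8-q->s14; s9-p->s7; s9-q->s8; s10-p->s9; s10-q->s10; s11-p->s15; s11-q->s16; s12-p->s17; s12-q->s18; s13-p->s11; s13-q->s12; s14-p->s13; s14-q->s14; s15-p->s3; s15-q->s4; s16-p->s5; s16-q->s6; s17-p->s15; s17-q->s16; s18-p->s17; s18-q->s18

Build one automaton per condition and run them in lockstep. The first has 4 states tracking the count of `p`s modulo 4; the second has 7 states tracking the last 2 symbols read. A product state is a pair (one from each), accepting exactly when both do.
19 states suffice.
          p    q  
>  s0     s1   s2 
   s1     s3   s4 
   s2     s5   s6 
   s3     s7   s8 
 * s4     s9  s10 
   s5     s3   s4 
   s6     s5   s6 
   s7    s11  s12 
   s8    s13  s14 
   s9     s7   s8 
   s10    s9  s10 
   s11   s15  s16 
   s12   s17  s18 
   s13   s11  s12 
   s14   s13  s14 
 * s15    s3   s4 
   s16    s5   s6 
   s17   s15  s16 
   s18   s17  s18 
(> = start, * = accepting)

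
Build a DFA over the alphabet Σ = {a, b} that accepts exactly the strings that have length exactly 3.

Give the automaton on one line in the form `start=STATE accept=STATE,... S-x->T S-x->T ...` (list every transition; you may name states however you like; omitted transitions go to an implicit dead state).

start=q0 accept=q3 q0-a->q1 q0-b->q1 q1-a->q2 q1-b->q2 q2-a->q3 q2-b->q3 q3-a->q4 q3-b->q4 q4-a->q4 q4-b->q4

Count input length up to 4: every symbol moves from q0 toward q4, which means 'more than 3' and absorbs. Accept from {q3}.
        a   b  
>  q0   q1  q1 
   q1   q2  q2 
   q2   q3  q3 
 * q3   q4  q4 
   q4   q4  q4 
(> = start, * = accepting)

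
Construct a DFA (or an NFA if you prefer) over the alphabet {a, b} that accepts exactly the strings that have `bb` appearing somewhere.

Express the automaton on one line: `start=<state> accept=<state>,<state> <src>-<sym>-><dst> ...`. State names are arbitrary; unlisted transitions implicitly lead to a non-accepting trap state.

States q0..q1 record the length of the longest prefix of `bb` that matches the current input suffix. Reaching q2 means `bb` has been seen, and we stay there forever. Accept from q2.
        a   b  
>  q0   q0  q1 
   q1   q0  q2 
 * q2   q2  q2 
(> = start, * = accepting)

start=q0 accept=q2 q0-a->q0 q0-b->q1 q1-a->q0 q1-b->q2 q2-a->q2 q2-b->q2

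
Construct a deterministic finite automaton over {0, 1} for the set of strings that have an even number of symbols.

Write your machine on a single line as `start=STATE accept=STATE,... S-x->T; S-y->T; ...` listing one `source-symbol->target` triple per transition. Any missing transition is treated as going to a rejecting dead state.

start=q0; accept=q0; q0-0->q1; q0-1->q1; q1-0->q0; q1-1->q0

Only the length mod 2 matters, so use a 2-cycle: from any state, every input symbol moves to the next state, wrapping q1 back to q0. Mark q0 accepting.
With 2 states:
        0   1  
>* q0   q1  q1 
   q1   q0  q0 
(> = start, * = accepting)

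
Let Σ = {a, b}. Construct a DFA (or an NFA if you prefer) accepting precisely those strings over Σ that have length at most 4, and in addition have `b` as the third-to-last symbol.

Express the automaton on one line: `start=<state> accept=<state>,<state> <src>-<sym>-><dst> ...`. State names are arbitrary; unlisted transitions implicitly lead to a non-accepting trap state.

Handle the two conditions separately and then intersect. The first has 6 states tracking the input length, saturating at 5; the second has 15 states tracking the last 3 symbols read. A product state is a pair (one from each), accepting exactly when both do. Equivalent product states are then merged.
        a   b  
>  S0   S1  S2 
   S1   S3  S4 
   S2   S5  S6 
   S3   S3  S3 
   S4   S5  S5 
   S5   S7  S7 
   S6   S8  S8 
 * S7   S3  S3 
 * S8   S7  S7 
(> = start, * = accepting)

start=S0 accept=S7,S8 S0-a->S1 S0-b->S2 S1-a->S3 S1-b->S4 S2-a->S5 S2-b->S6 S3-a->S3 S3-b->S3 S4-a->S5 S4-b->S5 S5-a->S7 S5-b->S7 S6-a->S8 S6-b->S8 S7-a->S3 S7-b->S3 S8-a->S7 S8-b->S7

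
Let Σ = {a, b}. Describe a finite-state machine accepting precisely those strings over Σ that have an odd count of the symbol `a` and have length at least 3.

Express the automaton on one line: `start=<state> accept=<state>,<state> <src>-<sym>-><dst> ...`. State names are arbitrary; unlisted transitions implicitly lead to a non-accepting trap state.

start=s0 accept=s5 s0-a->s1 s0-b->s2 s1-a->s3 s1-b->s4 s2-a->s4 s2-b->s3 s3-a->s5 s3-b->s3 s4-a->s3 s4-b->s5 s5-a->s3 s5-b->s5

Handle the two conditions separately and then intersect. The first has 2 states tracking the count of `a`s modulo 2; the second has 5 states tracking the input length, saturating at 4. A product state is a pair (one from each), accepting exactly when both do. After merging equivalent states the machine shrinks.
        a   b  
>  s0   s1  s2 
   s1   s3  s4 
   s2   s4  s3 
   s3   s5  s3 
   s4   s3  s5 
 * s5   s3  s5 
(> = start, * = accepting)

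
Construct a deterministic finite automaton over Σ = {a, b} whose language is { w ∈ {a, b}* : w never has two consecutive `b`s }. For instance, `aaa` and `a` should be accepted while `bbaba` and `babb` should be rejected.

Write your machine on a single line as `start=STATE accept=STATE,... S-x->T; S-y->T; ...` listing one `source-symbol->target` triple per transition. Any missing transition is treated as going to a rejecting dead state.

start=q0; accept=q0,q1; q0-a->q0; q0-b->q1; q1-a->q0; q1-b->q2; q2-a->q2; q2-b->q2

This is the complement of 'contains `bb`'. Use the same substring-matching states — q0 through q2 holding how much of `bb` has just been matched — but flip the accepting set: everything except the trap q2 accepts.
        a   b  
>* q0   q0  q1 
 * q1   q0  q2 
   q2   q2  q2 
(> = start, * = accepting)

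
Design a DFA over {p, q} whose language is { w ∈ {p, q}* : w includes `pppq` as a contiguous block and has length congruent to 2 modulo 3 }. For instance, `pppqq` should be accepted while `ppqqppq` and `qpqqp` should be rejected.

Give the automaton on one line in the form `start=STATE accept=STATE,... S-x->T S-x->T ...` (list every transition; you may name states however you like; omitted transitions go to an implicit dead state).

Run two small machines in parallel and take their product. One (5 states) tracks whether and how much of `pppq` has been seen; the other (3 states) tracks the input length modulo 3. Each combined state is a pair, one component from each; accept when both components accept.
With 15 states:
          p    q  
>  S0     S1   S2 
   S1     S3   S4 
   S2     S5   S4 
   S3     S6   S0 
   S4     S7   S0 
   S5     S8   S0 
   S6     S9  S10 
   S7    S11   S2 
   S8     S9   S2 
   S9    S12  S13 
   S10   S13  S13 
   S11   S12   S4 
   S12    S6  S14 
 * S13   S14  S14 
   S14   S10  S10 
(> = start, * = accepting)

start=S0 accept=S13 S0-p->S1 S0-q->S2 S1-p->S3 S1-q->S4 S2-p->S5 S2-q->S4 S3-p->S6 S3-q->S0 S4-p->S7 S4-q->S0 S5-p->S8 S5-q->S0 S6-p->S9 S6-q->S10 S7-p->S11 S7-q->S2 S8-p->S9 S8-q->S2 S9-p->S12 S9-q->S13 S10-p->S13 S10-q->S13 S11-p->S12 S11-q->S4 S12-p->S6 S12-q->S14 S13-p->S14 S13-q->S14 S14-p->S10 S14-q->S10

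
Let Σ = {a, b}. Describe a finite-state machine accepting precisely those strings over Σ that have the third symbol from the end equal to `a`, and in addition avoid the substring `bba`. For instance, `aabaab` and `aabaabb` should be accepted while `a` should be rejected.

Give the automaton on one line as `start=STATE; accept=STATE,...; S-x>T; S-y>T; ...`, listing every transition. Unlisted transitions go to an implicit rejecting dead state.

Handle the two conditions separately and then intersect. One (15 states) tracks the last 3 symbols read; the other (4 states) tracks partial matches of the forbidden pattern `bba`. Each combined state is a pair, one component from each; accept when both components accept.
A 22-state machine:
          a    b  
>  q0     q1   q2 
   q1     q3   q4 
   q2     q5   q6 
   q3     q7   q8 
   q4     q9  q10 
   q5    q11  q12 
   q6    q13  q14 
 * q7     q7   q8 
 * q8     q9  q10 
 * q9    q11  q12 
 * q10   q13  q14 
   q11    q7   q8 
   q12    q9  q10 
   q13   q15  q16 
   q14   q13  q14 
   q15   q17  q18 
   q16   q19  q20 
   q17   q17  q18 
   q18   q19  q20 
   q19   q15  q16 
   q20   q13  q21 
   q21   q13  q21 
(> = start, * = accepting)

start=q0; accept=q7,q8,q9,q10; q0-a>q1; q0-b>q2; q1-a>q3; q1-b>q4; q2-a>q5; q2-b>q6; q3-a>q7; q3-b>q8; q4-a>q9; q4-b>q10; q5-a>q11; q5-b>q12; q6-a>q13; q6-b>q14; q7-a>q7; q7-b>q8; q8-a>q9; q8-b>q10; q9-a>q11; q9-b>q12; q10-a>q13; q10-b>q14; q11-a>q7; q11-b>q8; q12-a>q9; q12-b>q10; q13-a>q15; q13-b>q16; q14-a>q13; q14-b>q14; q15-a>q17; q15-b>q18; q16-a>q19; q16-b>q20; q17-a>q17; q17-b>q18; q18-a>q19; q18-b>q20; q19-a>q15; q19-b>q16; q20-a>q13; q20-b>q21; q21-a>q13; q21-b>q21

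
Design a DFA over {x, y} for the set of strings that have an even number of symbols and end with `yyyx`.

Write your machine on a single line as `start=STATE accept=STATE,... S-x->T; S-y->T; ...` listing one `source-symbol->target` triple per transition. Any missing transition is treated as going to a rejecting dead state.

start=q0; accept=q5; q0-x->q1; q0-y->q2; q1-x->q0; q1-y->q0; q2-x->q0; q2-y->q3; q3-x->q1; q3-y->q4; q4-x->q5; q4-y->q3; q5-x->q1; q5-y->q2

Handle the two conditions separately and then intersect. One (2 states) tracks the input length modulo 2; the other (5 states) tracks how much of the suffix `yyyx` has currently been matched. Each combined state is a pair, one component from each; accept when both components accept. Equivalent product states are then merged.
A 6-state machine:
        x   y  
>  q0   q1  q2 
   q1   q0  q0 
   q2   q0  q3 
   q3   q1  q4 
   q4   q5  q3 
 * q5   q1  q2 
(> = start, * = accepting)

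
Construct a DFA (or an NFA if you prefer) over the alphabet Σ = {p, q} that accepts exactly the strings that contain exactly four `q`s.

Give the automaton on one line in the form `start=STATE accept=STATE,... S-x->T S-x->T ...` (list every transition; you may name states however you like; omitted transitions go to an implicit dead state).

start=A accept=E A-p->A A-q->B B-p->B B-q->C C-p->C C-q->D D-p->D D-q->E E-p->E E-q->F F-p->F F-q->F

Count `q`s, saturating at 5: states A through E mean 0 through 4 `q`s seen; F means more than 4. Each `q` increments (capped at F); other symbols loop. Accept from {E}.
       p  q 
>  A   A  B 
   B   B  C 
   C   C  D 
   D   D  E 
 * E   E  F 
   F   F  F 
(> = start, * = accepting)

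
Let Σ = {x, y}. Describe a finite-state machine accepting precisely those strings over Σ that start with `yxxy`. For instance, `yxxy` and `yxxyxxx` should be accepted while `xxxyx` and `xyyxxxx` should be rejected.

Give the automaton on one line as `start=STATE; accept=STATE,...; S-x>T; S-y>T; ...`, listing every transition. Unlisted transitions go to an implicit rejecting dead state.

Check the first 4 symbols one by one: S0 through S3 record how many have matched `yxxy` so far; any wrong symbol goes to the dead state S5. After all 4 match we enter the accepting sink S4.
6 states suffice.
        x   y  
>  S0   S5  S1 
   S1   S2  S5 
   S2   S3  S5 
   S3   S5  S4 
 * S4   S4  S4 
   S5   S5  S5 
(> = start, * = accepting)

start=S0; accept=S4; S0-x>S5; S0-y>S1; S1-x>S2; S1-y>S5; S2-x>S3; S2-y>S5; S3-x>S5; S3-y>S4; S4-x>S4; S4-y>S4; S5-x>S5; S5-y>S5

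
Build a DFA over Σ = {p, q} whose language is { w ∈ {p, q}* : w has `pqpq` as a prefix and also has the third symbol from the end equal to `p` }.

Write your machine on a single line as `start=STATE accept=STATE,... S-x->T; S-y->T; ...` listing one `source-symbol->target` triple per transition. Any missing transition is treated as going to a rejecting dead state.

start=s0; accept=s6,s7,s11,s12; s0-p->s1; s0-q->s2; s1-p->s2; s1-q->s3; s2-p->s2; s2-q->s2; s3-p->s4; s3-q->s2; s4-p->s2; s4-q->s5; s5-p->s6; s5-q->s7; s6-p->s8; s6-q->s5; s7-p->s9; s7-q->s10; s8-p->s11; s8-q->s12; s9-p->s8; s9-q->s5; s10-p->s9; s10-q->s10; s11-p->s11; s11-q->s12; s12-p->s6; s12-q->s7

Run two small machines in parallel and take their product. One (6 states) tracks whether the input so far still matches the prefix `pqpq`; the other (15 states) tracks the last 3 symbols read. Each combined state is a pair, one component from each; accept when both components accept. Minimizing collapses redundant product states.
          p    q  
>  s0     s1   s2 
   s1     s2   s3 
   s2     s2   s2 
   s3     s4   s2 
   s4     s2   s5 
   s5     s6   s7 
 * s6     s8   s5 
 * s7     s9  s10 
   s8    s11  s12 
   s9     s8   s5 
   s10    s9  s10 
 * s11   s11  s12 
 * s12    s6   s7 
(> = start, * = accepting)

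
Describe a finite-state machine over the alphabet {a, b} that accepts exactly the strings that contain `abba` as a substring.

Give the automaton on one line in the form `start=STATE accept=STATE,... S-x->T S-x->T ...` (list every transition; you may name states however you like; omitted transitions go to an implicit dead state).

States q0..q3 record the length of the longest prefix of `abba` that matches the current input suffix. Reaching q4 means `abba` has been seen, and we stay there forever. Accept from q4.
With 5 states:
        a   b  
>  q0   q1  q0 
   q1   q1  q2 
   q2   q1  q3 
   q3   q4  q0 
 * q4   q4  q4 
(> = start, * = accepting)

start=q0 accept=q4 q0-a->q1 q0-b->q0 q1-a->q1 q1-b->q2 q2-a->q1 q2-b->q3 q3-a->q4 q3-b->q0 q4-a->q4 q4-b->q4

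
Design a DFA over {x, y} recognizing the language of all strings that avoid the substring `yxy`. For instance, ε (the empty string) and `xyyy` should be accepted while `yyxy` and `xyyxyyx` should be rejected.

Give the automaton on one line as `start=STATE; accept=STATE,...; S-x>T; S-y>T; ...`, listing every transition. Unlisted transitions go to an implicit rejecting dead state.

Track partial matches of the forbidden pattern `yxy`. State q3 is a dead state reached once `yxy` has occurred; every other state accepts. q0 means no part of `yxy` is currently matched.
4 states suffice.
        x   y  
>* q0   q0  q1 
 * q1   q2  q1 
 * q2   q0  q3 
   q3   q3  q3 
(> = start, * = accepting)

start=q0; accept=q0,q1,q2; q0-x>q0; q0-y>q1; q1-x>q2; q1-y>q1; q2-x>q0; q2-y>q3; q3-x>q3; q3-y>q3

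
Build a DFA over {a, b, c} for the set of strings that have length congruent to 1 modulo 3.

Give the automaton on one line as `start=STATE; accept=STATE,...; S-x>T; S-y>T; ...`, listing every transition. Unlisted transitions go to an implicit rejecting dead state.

Only the length mod 3 matters, so use a 3-cycle: from any state, every input symbol moves to the next state, wrapping s2 back to s0. Mark s1 accepting.
3 states suffice.
        a   b   c  
>  s0   s1  s1  s1 
 * s1   s2  s2  s2 
   s2   s0  s0  s0 
(> = start, * = accepting)

start=s0; accept=s1; s0-a>s1; s0-b>s1; s0-c>s1; s1-a>s2; s1-b>s2; s1-c>s2; s2-a>s0; s2-b>s0; s2-c>s0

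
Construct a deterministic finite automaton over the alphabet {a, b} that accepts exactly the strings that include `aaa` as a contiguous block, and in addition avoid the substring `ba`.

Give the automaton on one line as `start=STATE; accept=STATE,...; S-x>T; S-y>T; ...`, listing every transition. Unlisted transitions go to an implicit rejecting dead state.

Handle the two conditions separately and then intersect. The first has 4 states tracking whether and how much of `aaa` has been seen; the second has 3 states tracking partial matches of the forbidden pattern `ba`. A product state is a pair (one from each), accepting exactly when both do. After merging equivalent states the machine shrinks.
A 6-state machine:
        a   b  
>  q0   q1  q2 
   q1   q3  q2 
   q2   q2  q2 
   q3   q4  q2 
 * q4   q4  q5 
 * q5   q2  q5 
(> = start, * = accepting)

start=q0; accept=q4,q5; q0-a>q1; q0-b>q2; q1-a>q3; q1-b>q2; q2-a>q2; q2-b>q2; q3-a>q4; q3-b>q2; q4-a>q4; q4-b>q5; q5-a>q2; q5-b>q5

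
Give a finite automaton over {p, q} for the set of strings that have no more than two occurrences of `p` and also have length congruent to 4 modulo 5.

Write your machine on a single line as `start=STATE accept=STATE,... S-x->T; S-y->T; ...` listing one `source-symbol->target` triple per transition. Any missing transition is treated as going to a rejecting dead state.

start=A; accept=L,M,N; A-p->B; A-q->C; B-p->D; B-q->E; C-p->E; C-q->F; D-p->G; D-q->H; E-p->H; E-q->I; F-p->I; F-q->J; G-p->K; G-q->K; H-p->K; H-q->L; I-p->L; I-q->M; J-p->M; J-q->N; K-p->O; K-q->O; L-p->O; L-q->P; M-p->P; M-q->Q; N-p->Q; N-q->A; O-p->R; O-q->R; P-p->R; P-q->S; Q-p->S; Q-q->B; R-p->T; R-q->T; S-p->T; S-q->D; T-p->G; T-q->G

Run two small machines in parallel and take their product. One (4 states) tracks the count of `p`s, saturating at 3; the other (5 states) tracks the input length modulo 5. Each combined state is a pair, one component from each; accept when both components accept.
20 states suffice.
       p  q 
>  A   B  C 
   B   D  E 
   C   E  F 
   D   G  H 
   E   H  I 
   F   I  J 
   G   K  K 
   H   K  L 
   I   L  M 
   J   M  N 
   K   O  O 
 * L   O  P 
 * M   P  Q 
 * N   Q  A 
   O   R  R 
   P   R  S 
   Q   S  B 
   R   T  T 
   S   T  D 
   T   G  G 
(> = start, * = accepting)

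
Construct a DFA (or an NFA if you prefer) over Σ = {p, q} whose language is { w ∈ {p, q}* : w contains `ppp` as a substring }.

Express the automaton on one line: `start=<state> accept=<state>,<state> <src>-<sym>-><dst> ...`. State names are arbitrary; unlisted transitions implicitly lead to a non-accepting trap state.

States s0..s2 record the length of the longest prefix of `ppp` that matches the current input suffix. Reaching s3 means `ppp` has been seen, and we stay there forever. Accept from s3.
A 4-state machine:
        p   q  
>  s0   s1  s0 
   s1   s2  s0 
   s2   s3  s0 
 * s3   s3  s3 
(> = start, * = accepting)

start=s0 accept=s3 s0-p->s1 s0-q->s0 s1-p->s2 s1-q->s0 s2-p->s3 s2-q->s0 s3-p->s3 s3-q->s3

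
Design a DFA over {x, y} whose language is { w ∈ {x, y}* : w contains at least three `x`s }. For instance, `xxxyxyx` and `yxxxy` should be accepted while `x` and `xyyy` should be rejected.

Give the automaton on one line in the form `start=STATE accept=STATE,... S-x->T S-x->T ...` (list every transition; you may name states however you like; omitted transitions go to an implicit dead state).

start=A accept=D,E A-x->B A-y->A B-x->C B-y->B C-x->D C-y->C D-x->E D-y->D E-x->E E-y->E

Count `x`s, saturating at 4: states A through D mean 0 through 3 `x`s seen; E means more than 3. Each `x` increments (capped at E); other symbols loop. Accept from {D, E}.
5 states suffice.
       x  y 
>  A   B  A 
   B   C  B 
   C   D  C 
 * D   E  D 
 * E   E  E 
(> = start, * = accepting)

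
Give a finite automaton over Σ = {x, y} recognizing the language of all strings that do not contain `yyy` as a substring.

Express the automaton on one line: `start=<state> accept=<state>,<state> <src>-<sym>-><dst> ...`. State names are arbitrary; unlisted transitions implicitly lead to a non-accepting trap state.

This is the complement of 'contains `yyy`'. Use the same substring-matching states — A through D holding how much of `yyy` has just been matched — but flip the accepting set: everything except the trap D accepts.
A 4-state machine:
       x  y 
>* A   A  B 
 * B   A  C 
 * C   A  D 
   D   D  D 
(> = start, * = accepting)

start=A accept=A,B,C A-x->A A-y->B B-x->A B-y->C C-x->A C-y->D D-x->D D-y->D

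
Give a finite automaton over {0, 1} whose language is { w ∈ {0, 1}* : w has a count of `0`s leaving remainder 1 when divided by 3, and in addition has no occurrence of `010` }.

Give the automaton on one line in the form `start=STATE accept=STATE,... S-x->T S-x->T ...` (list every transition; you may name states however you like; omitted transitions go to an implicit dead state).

start=A accept=B,D,H A-0->B A-1->A B-0->C B-1->D C-0->E C-1->F D-0->G D-1->H E-0->B E-1->I F-0->J F-1->K G-0->J G-1->G H-0->C H-1->H I-0->L I-1->A J-0->L J-1->J K-0->E K-1->K L-0->G L-1->L

Handle the two conditions separately and then intersect. One (3 states) tracks the count of `0`s modulo 3; the other (4 states) tracks partial matches of the forbidden pattern `010`. Each combined state is a pair, one component from each; accept when both components accept.
       0  1 
>  A   B  A 
 * B   C  D 
   C   E  F 
 * D   G  H 
   E   B  I 
   F   J  K 
   G   J  G 
 * H   C  H 
   I   L  A 
   J   L  J 
   K   E  K 
   L   G  L 
(> = start, * = accepting)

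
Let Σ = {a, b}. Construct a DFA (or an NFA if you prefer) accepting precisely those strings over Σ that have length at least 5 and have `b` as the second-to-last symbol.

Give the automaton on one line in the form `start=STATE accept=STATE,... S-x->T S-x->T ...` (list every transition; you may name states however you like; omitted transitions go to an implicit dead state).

Build one automaton per condition and run them in lockstep. One (7 states) tracks the input length, saturating at 6; the other (7 states) tracks the last 2 symbols read. Each combined state is a pair, one component from each; accept when both components accept. After merging equivalent states the machine shrinks.
        a   b  
>  q0   q1  q1 
   q1   q2  q2 
   q2   q3  q3 
   q3   q3  q4 
   q4   q5  q6 
 * q5   q3  q4 
 * q6   q5  q6 
(> = start, * = accepting)

start=q0 accept=q5,q6 q0-a->q1 q0-b->q1 q1-a->q2 q1-b->q2 q2-a->q3 q2-b->q3 q3-a->q3 q3-b->q4 q4-a->q5 q4-b->q6 q5-a->q3 q5-b->q4 q6-a->q5 q6-b->q6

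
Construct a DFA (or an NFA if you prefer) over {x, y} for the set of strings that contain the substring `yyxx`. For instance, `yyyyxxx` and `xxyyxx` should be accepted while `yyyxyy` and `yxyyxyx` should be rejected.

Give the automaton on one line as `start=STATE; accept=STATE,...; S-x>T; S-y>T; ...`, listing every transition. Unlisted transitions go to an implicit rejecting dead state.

Track how much of `yyxx` has been matched so far: state S0 is no progress, S4 is the absorbing accept state reached once `yyxx` has occurred. Intermediate states record partial matches; on a mismatch, fall back to the longest reusable overlap.
        x   y  
>  S0   S0  S1 
   S1   S0  S2 
   S2   S3  S2 
   S3   S4  S1 
 * S4   S4  S4 
(> = start, * = accepting)

start=S0; accept=S4; S0-x>S0; S0-y>S1; S1-x>S0; S1-y>S2; S2-x>S3; S2-y>S2; S3-x>S4; S3-y>S1; S4-x>S4; S4-y>S4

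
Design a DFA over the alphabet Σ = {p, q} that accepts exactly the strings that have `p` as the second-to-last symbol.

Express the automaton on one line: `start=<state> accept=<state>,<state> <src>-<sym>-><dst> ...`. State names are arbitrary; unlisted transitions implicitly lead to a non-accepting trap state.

start=S0 accept=S3,S4 S0-p->S1 S0-q->S2 S1-p->S3 S1-q->S4 S2-p->S5 S2-q->S6 S3-p->S3 S3-q->S4 S4-p->S5 S4-q->S6 S5-p->S3 S5-q->S4 S6-p->S5 S6-q->S6

Because acceptance depends on a position counted from the end, the machine has to buffer the most recent 2 symbols. Make each state the string of the last up-to-2 symbols read; on input `x` shift the window left and append `x`. Accept when the buffered window has length 2 and begins with `p`.
        p   q  
>  S0   S1  S2 
   S1   S3  S4 
   S2   S5  S6 
 * S3   S3  S4 
 * S4   S5  S6 
   S5   S3  S4 
   S6   S5  S6 
(> = start, * = accepting)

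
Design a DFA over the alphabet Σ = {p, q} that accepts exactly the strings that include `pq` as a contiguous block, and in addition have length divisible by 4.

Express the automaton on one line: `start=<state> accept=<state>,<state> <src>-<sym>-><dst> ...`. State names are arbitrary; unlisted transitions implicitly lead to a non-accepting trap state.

start=s0 accept=s10 s0-p->s1 s0-q->s2 s1-p->s3 s1-q->s4 s2-p->s3 s2-q->s5 s3-p->s6 s3-q->s7 s4-p->s7 s4-q->s7 s5-p->s6 s5-q->s8 s6-p->s9 s6-q->s10 s7-p->s10 s7-q->s10 s8-p->s9 s8-q->s0 s9-p->s1 s9-q->s11 s10-p->s11 s10-q->s11 s11-p->s4 s11-q->s4

Run two small machines in parallel and take their product. The first has 3 states tracking whether and how much of `pq` has been seen; the second has 4 states tracking the input length modulo 4. A product state is a pair (one from each), accepting exactly when both do.
          p    q  
>  s0     s1   s2 
   s1     s3   s4 
   s2     s3   s5 
   s3     s6   s7 
   s4     s7   s7 
   s5     s6   s8 
   s6     s9  s10 
   s7    s10  s10 
   s8     s9   s0 
   s9     s1  s11 
 * s10   s11  s11 
   s11    s4   s4 
(> = start, * = accepting)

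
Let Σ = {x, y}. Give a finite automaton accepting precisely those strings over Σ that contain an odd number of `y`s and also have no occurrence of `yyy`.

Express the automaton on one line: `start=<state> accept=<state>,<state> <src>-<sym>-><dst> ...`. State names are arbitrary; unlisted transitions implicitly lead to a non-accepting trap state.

start=q0 accept=q1,q2,q6 q0-x->q0 q0-y->q1 q1-x->q2 q1-y->q3 q2-x->q2 q2-y->q4 q3-x->q0 q3-y->q5 q4-x->q0 q4-y->q6 q5-x->q5 q5-y->q5 q6-x->q2 q6-y->q5

Build one automaton per condition and run them in lockstep. The first has 2 states tracking the count of `y`s modulo 2; the second has 4 states tracking partial matches of the forbidden pattern `yyy`. A product state is a pair (one from each), accepting exactly when both do. Minimizing collapses redundant product states.
        x   y  
>  q0   q0  q1 
 * q1   q2  q3 
 * q2   q2  q4 
   q3   q0  q5 
   q4   q0  q6 
   q5   q5  q5 
 * q6   q2  q5 
(> = start, * = accepting)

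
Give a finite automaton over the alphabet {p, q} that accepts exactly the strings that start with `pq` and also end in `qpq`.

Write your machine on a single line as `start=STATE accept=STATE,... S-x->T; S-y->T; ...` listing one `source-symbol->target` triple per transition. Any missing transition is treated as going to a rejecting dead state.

start=S0; accept=S9; S0-p->S1; S0-q->S2; S1-p->S3; S1-q->S4; S2-p->S5; S2-q->S2; S3-p->S3; S3-q->S2; S4-p->S6; S4-q->S4; S5-p->S3; S5-q->S7; S6-p->S8; S6-q->S9; S7-p->S5; S7-q->S2; S8-p->S8; S8-q->S4; S9-p->S6; S9-q->S4

Run two small machines in parallel and take their product. The first has 4 states tracking whether the input so far still matches the prefix `pq`; the second has 4 states tracking how much of the suffix `qpq` has currently been matched. A product state is a pair (one from each), accepting exactly when both do.
With 10 states:
        p   q  
>  S0   S1  S2 
   S1   S3  S4 
   S2   S5  S2 
   S3   S3  S2 
   S4   S6  S4 
   S5   S3  S7 
   S6   S8  S9 
   S7   S5  S2 
   S8   S8  S4 
 * S9   S6  S4 
(> = start, * = accepting)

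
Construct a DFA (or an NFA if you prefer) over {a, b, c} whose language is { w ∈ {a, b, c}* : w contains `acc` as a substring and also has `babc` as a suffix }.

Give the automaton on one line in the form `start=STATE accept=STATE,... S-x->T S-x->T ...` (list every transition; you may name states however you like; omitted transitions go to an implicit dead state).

Handle the two conditions separately and then intersect. The first has 4 states tracking whether and how much of `acc` has been seen; the second has 5 states tracking how much of the suffix `babc` has currently been matched. A product state is a pair (one from each), accepting exactly when both do. After merging equivalent states the machine shrinks.
With 8 states:
        a   b   c  
>  q0   q1  q0  q0 
   q1   q1  q0  q2 
   q2   q1  q0  q3 
   q3   q3  q4  q3 
   q4   q5  q4  q3 
   q5   q3  q6  q3 
   q6   q5  q4  q7 
 * q7   q3  q4  q3 
(> = start, * = accepting)

start=q0 accept=q7 q0-a->q1 q0-b->q0 q0-c->q0 q1-a->q1 q1-b->q0 q1-c->q2 q2-a->q1 q2-b->q0 q2-c->q3 q3-a->q3 q3-b->q4 q3-c->q3 q4-a->q5 q4-b->q4 q4-c->q3 q5-a->q3 q5-b->q6 q5-c->q3 q6-a->q5 q6-b->q4 q6-c->q7 q7-a->q3 q7-b->q4 q7-c->q3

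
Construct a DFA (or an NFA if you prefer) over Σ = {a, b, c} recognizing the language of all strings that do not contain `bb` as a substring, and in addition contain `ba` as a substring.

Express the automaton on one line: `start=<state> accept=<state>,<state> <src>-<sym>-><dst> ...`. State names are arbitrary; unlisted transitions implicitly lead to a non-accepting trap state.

Build one automaton per condition and run them in lockstep. The first has 3 states tracking partial matches of the forbidden pattern `bb`; the second has 3 states tracking whether and how much of `ba` has been seen. A product state is a pair (one from each), accepting exactly when both do.
A 7-state machine:
        a   b   c  
>  q0   q0  q1  q0 
   q1   q2  q3  q0 
 * q2   q2  q4  q2 
   q3   q5  q3  q6 
 * q4   q2  q5  q2 
   q5   q5  q5  q5 
   q6   q6  q3  q6 
(> = start, * = accepting)

start=q0 accept=q2,q4 q0-a->q0 q0-b->q1 q0-c->q0 q1-a->q2 q1-b->q3 q1-c->q0 q2-a->q2 q2-b->q4 q2-c->q2 q3-a->q5 q3-b->q3 q3-c->q6 q4-a->q2 q4-b->q5 q4-c->q2 q5-a->q5 q5-b->q5 q5-c->q5 q6-a->q6 q6-b->q3 q6-c->q6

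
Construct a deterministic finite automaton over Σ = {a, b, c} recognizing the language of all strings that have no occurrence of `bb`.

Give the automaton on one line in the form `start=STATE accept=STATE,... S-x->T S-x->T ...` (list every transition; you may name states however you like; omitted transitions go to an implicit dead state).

Track partial matches of the forbidden pattern `bb`. State q2 is a dead state reached once `bb` has occurred; every other state accepts. q0 means no part of `bb` is currently matched.
A 3-state machine:
        a   b   c  
>* q0   q0  q1  q0 
 * q1   q0  q2  q0 
   q2   q2  q2  q2 
(> = start, * = accepting)

start=q0 accept=q0,q1 q0-a->q0 q0-b->q1 q0-c->q0 q1-a->q0 q1-b->q2 q1-c->q0 q2-a->q2 q2-b->q2 q2-c->q2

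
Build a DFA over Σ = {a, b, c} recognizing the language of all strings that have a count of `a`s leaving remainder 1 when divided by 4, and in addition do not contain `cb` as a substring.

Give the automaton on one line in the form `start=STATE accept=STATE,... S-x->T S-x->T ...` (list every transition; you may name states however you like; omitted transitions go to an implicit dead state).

start=q0 accept=q1,q4 q0-a->q1 q0-b->q0 q0-c->q2 q1-a->q3 q1-b->q1 q1-c->q4 q2-a->q1 q2-b->q5 q2-c->q2 q3-a->q6 q3-b->q3 q3-c->q7 q4-a->q3 q4-b->q8 q4-c->q4 q5-a->q8 q5-b->q5 q5-c->q5 q6-a->q0 q6-b->q6 q6-c->q9 q7-a->q6 q7-b->q10 q7-c->q7 q8-a->q10 q8-b->q8 q8-c->q8 q9-a->q0 q9-b->q11 q9-c->q9 q10-a->q11 q10-b->q10 q10-c->q10 q11-a->q5 q11-b->q11 q11-c->q11

Build one automaton per condition and run them in lockstep. One (4 states) tracks the count of `a`s modulo 4; the other (3 states) tracks partial matches of the forbidden pattern `cb`. Each combined state is a pair, one component from each; accept when both components accept.
With 12 states:
          a    b    c  
>  q0     q1   q0   q2 
 * q1     q3   q1   q4 
   q2     q1   q5   q2 
   q3     q6   q3   q7 
 * q4     q3   q8   q4 
   q5     q8   q5   q5 
   q6     q0   q6   q9 
   q7     q6  q10   q7 
   q8    q10   q8   q8 
   q9     q0  q11   q9 
   q10   q11  q10  q10 
   q11    q5  q11  q11 
(> = start, * = accepting)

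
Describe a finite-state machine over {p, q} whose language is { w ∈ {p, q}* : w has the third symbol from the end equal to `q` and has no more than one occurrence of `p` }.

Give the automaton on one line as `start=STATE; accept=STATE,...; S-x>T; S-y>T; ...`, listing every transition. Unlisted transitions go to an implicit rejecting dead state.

start=s0; accept=s8,s9,s10,s11; s0-p>s1; s0-q>s2; s1-p>s3; s1-q>s4; s2-p>s5; s2-q>s6; s3-p>s3; s3-q>s3; s4-p>s3; s4-q>s7; s5-p>s3; s5-q>s8; s6-p>s9; s6-q>s10; s7-p>s3; s7-q>s11; s8-p>s3; s8-q>s7; s9-p>s3; s9-q>s8; s10-p>s9; s10-q>s10; s11-p>s3; s11-q>s11

Build one automaton per condition and run them in lockstep. The first has 15 states tracking the last 3 symbols read; the second has 3 states tracking the count of `p`s, saturating at 2. A product state is a pair (one from each), accepting exactly when both do. After merging equivalent states the machine shrinks.
With 12 states:
          p    q  
>  s0     s1   s2 
   s1     s3   s4 
   s2     s5   s6 
   s3     s3   s3 
   s4     s3   s7 
   s5     s3   s8 
   s6     s9  s10 
   s7     s3  s11 
 * s8     s3   s7 
 * s9     s3   s8 
 * s10    s9  s10 
 * s11    s3  s11 
(> = start, * = accepting)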